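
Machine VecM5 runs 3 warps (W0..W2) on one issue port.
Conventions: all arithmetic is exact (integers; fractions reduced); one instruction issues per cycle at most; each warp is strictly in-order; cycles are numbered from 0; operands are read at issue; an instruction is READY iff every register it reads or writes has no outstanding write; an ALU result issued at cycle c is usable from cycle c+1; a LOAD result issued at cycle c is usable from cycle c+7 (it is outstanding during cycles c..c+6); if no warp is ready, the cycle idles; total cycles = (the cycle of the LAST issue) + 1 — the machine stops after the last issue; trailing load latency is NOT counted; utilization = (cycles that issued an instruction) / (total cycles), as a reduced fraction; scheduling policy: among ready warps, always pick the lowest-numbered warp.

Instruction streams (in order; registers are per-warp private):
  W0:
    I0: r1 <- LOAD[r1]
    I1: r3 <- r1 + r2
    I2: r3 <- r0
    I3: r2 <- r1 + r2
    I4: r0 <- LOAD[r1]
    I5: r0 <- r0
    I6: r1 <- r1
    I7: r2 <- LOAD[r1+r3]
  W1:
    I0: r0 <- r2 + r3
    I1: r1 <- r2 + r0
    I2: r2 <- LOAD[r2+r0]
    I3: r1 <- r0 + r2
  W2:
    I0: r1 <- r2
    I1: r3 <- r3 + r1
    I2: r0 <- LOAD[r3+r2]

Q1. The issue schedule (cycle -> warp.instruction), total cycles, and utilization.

cycle 0: W0.I0
cycle 1: W1.I0
cycle 2: W1.I1
cycle 3: W1.I2
cycle 4: W2.I0
cycle 5: W2.I1
cycle 6: W2.I2
cycle 7: W0.I1
cycle 8: W0.I2
cycle 9: W0.I3
cycle 10: W0.I4
cycle 11: W1.I3
cycle 12: idle
cycle 13: idle
cycle 14: idle
cycle 15: idle
cycle 16: idle
cycle 17: W0.I5
cycle 18: W0.I6
cycle 19: W0.I7

Answer: 20 cycles, utilization 3/4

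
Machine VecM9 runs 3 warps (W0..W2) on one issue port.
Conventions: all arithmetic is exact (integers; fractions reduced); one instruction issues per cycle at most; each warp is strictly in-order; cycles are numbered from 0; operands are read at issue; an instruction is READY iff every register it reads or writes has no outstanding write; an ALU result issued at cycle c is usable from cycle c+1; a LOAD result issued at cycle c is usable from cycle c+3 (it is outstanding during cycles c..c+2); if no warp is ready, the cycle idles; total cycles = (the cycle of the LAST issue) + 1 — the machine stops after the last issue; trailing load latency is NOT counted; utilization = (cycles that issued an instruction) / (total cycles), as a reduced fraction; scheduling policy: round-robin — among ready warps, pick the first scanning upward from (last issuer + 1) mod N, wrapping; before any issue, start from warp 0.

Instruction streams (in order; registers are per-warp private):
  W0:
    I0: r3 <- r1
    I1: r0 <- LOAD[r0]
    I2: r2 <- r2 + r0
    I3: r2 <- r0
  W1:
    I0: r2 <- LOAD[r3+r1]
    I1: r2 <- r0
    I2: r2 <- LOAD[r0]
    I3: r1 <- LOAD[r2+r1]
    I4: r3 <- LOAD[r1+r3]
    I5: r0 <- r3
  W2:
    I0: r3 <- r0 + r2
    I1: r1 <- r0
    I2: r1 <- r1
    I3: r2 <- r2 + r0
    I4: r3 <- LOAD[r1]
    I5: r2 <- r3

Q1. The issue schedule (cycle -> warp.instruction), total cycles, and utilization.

cycle 0: W0.I0
cycle 1: W1.I0
cycle 2: W2.I0
cycle 3: W0.I1
cycle 4: W1.I1
cycle 5: W2.I1
cycle 6: W0.I2
cycle 7: W1.I2
cycle 8: W2.I2
cycle 9: W0.I3
cycle 10: W1.I3
cycle 11: W2.I3
cycle 12: W2.I4
cycle 13: W1.I4
cycle 14: idle
cycle 15: W2.I5
cycle 16: W1.I5

Answer: 17 cycles, utilization 16/17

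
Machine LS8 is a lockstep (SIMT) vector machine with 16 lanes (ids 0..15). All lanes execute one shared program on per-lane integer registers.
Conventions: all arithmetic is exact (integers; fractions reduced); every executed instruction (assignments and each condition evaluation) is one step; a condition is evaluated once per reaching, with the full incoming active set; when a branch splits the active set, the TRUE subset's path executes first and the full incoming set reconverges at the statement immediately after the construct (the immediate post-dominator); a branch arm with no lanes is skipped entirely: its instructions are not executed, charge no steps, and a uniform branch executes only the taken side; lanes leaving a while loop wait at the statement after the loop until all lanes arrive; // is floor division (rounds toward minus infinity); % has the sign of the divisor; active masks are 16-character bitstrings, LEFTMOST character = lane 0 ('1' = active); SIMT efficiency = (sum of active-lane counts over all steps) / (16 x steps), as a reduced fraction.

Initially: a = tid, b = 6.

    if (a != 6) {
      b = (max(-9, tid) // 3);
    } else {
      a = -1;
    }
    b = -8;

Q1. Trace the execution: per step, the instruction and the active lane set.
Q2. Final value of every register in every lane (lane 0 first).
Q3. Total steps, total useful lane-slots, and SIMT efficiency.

step 0: eval (a != 6)                1111111111111111
step 1: b <- (max(-9, tid) // 3)     1111110111111111
step 2: a <- -1                      0000001000000000
step 3: b <- -8                      1111111111111111

Answer: 4 steps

a: 0,1,2,3,4,5,-1,7,8,9,10,11,12,13,14,15
b: -8,-8,-8,-8,-8,-8,-8,-8,-8,-8,-8,-8,-8,-8,-8,-8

steps = 4; useful = 48; efficiency = 48/64 = 3/4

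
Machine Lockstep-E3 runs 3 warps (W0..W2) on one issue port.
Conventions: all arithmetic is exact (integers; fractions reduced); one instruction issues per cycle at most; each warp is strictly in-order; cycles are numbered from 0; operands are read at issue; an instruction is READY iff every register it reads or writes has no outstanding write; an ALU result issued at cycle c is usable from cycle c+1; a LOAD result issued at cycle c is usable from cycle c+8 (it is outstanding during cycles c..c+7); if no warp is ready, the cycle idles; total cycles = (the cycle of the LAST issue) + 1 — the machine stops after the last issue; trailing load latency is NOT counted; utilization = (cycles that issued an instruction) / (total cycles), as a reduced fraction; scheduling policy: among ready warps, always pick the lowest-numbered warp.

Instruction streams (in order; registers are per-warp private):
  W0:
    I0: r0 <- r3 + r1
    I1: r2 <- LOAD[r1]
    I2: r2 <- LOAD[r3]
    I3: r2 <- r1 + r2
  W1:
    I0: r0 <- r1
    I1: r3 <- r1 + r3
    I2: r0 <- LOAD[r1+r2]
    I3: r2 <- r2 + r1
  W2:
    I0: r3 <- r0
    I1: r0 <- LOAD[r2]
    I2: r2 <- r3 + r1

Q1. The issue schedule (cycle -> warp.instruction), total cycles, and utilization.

cycle 0: W0.I0
cycle 1: W0.I1
cycle 2: W1.I0
cycle 3: W1.I1
cycle 4: W1.I2
cycle 5: W1.I3
cycle 6: W2.I0
cycle 7: W2.I1
cycle 8: W2.I2
cycle 9: W0.I2
cycle 10: idle
cycle 11: idle
cycle 12: idle
cycle 13: idle
cycle 14: idle
cycle 15: idle
cycle 16: idle
cycle 17: W0.I3

Answer: 18 cycles, utilization 11/18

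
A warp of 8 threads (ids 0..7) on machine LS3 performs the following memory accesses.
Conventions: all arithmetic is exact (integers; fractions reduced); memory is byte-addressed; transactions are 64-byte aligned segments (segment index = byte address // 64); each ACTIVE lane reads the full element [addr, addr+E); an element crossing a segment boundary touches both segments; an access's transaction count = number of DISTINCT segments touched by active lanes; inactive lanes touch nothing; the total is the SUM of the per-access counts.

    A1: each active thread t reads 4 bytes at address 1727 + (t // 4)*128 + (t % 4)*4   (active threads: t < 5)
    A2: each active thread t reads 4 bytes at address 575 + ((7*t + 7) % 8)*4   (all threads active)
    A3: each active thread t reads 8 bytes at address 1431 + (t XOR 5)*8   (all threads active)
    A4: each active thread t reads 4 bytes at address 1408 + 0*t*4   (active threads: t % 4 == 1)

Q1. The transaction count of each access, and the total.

A1: 4 transactions
A2: 2 transactions
A3: 2 transactions
A4: 1 transaction

Answer: 4,2,2,1; total 9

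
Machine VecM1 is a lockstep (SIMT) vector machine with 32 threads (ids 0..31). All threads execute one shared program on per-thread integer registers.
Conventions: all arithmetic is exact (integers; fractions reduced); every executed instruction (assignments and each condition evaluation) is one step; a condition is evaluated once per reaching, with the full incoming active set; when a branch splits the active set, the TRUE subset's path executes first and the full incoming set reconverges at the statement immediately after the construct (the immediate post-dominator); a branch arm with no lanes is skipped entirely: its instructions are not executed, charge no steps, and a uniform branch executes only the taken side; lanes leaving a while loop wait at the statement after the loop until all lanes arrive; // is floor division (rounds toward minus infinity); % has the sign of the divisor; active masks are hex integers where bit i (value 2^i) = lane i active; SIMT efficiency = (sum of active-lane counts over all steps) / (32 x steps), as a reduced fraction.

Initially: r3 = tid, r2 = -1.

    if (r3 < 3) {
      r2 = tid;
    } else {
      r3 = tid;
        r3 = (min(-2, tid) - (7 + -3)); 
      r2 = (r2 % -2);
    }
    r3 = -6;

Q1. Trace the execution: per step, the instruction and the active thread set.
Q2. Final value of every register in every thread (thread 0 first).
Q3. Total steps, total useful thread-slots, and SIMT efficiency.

step 0: eval (r3 < 3)                0xffffffff
step 1: r2 <- tid                    0x00000007
step 2: r3 <- tid                    0xfffffff8
step 3: r3 <- (min(-2, tid) - (7 + -3)) 0xfffffff8
step 4: r2 <- (r2 % -2)              0xfffffff8
step 5: r3 <- -6                     0xffffffff

Answer: 6 steps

r3: -6,-6,-6,-6,-6,-6,-6,-6,-6,-6,-6,-6,-6,-6,-6,-6,-6,-6,-6,-6,-6,-6,-6,-6,-6,-6,-6,-6,-6,-6,-6,-6
r2: 0,1,2,-1,-1,-1,-1,-1,-1,-1,-1,-1,-1,-1,-1,-1,-1,-1,-1,-1,-1,-1,-1,-1,-1,-1,-1,-1,-1,-1,-1,-1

steps = 6; useful = 154; efficiency = 154/192 = 77/96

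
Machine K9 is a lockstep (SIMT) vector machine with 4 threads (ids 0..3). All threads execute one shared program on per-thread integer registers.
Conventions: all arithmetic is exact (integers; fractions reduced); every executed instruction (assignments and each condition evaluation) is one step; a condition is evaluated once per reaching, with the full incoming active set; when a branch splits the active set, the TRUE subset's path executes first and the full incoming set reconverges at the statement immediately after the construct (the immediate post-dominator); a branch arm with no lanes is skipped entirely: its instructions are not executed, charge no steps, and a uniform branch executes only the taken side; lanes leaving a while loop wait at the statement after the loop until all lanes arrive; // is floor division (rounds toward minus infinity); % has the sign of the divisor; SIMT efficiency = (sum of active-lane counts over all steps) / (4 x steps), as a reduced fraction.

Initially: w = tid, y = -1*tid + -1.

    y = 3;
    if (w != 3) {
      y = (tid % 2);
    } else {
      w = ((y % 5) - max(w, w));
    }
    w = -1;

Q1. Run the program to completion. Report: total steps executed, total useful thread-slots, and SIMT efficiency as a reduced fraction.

Answer: 5 steps, 16 useful, 4/5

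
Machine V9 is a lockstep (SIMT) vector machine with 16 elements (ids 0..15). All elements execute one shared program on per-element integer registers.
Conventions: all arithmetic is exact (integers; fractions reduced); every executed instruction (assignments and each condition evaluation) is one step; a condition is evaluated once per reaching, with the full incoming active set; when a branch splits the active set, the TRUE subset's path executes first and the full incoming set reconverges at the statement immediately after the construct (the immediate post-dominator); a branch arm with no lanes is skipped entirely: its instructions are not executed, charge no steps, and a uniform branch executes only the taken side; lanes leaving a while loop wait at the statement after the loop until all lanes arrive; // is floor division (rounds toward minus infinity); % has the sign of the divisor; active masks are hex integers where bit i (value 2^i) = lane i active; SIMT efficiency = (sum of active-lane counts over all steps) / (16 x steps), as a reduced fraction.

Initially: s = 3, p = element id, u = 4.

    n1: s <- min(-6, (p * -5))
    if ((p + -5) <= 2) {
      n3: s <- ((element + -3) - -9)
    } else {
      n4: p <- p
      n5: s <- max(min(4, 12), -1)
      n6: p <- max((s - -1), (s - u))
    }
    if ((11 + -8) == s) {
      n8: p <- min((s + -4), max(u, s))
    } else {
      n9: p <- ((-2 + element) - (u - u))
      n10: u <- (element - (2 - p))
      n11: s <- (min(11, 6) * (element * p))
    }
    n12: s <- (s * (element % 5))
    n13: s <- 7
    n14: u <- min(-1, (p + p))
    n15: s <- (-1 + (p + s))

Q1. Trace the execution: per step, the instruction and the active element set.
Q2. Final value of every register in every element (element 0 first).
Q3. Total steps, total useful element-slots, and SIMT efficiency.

step 0: s <- min(-6, (p * -5))       0xffff
step 1: eval ((p + -5) <= 2)         0xffff
step 2: s <- ((element + -3) - -9)   0x00ff
step 3: p <- p                       0xff00
step 4: s <- max(min(4, 12), -1)     0xff00
step 5: p <- max((s - -1), (s - u))  0xff00
step 6: eval ((11 + -8) == s)        0xffff
step 7: p <- ((-2 + element) - (u - u)) 0xffff
step 8: u <- (element - (2 - p))     0xffff
step 9: s <- (min(11, 6) * (element * p)) 0xffff
step 10: s <- (s * (element % 5))     0xffff
step 11: s <- 7                       0xffff
step 12: u <- min(-1, (p + p))        0xffff
step 13: s <- (-1 + (p + s))          0xffff

Answer: 14 steps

s: 4,5,6,7,8,9,10,11,12,13,14,15,16,17,18,19
p: -2,-1,0,1,2,3,4,5,6,7,8,9,10,11,12,13
u: -4,-2,-1,-1,-1,-1,-1,-1,-1,-1,-1,-1,-1,-1,-1,-1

steps = 14; useful = 192; efficiency = 192/224 = 6/7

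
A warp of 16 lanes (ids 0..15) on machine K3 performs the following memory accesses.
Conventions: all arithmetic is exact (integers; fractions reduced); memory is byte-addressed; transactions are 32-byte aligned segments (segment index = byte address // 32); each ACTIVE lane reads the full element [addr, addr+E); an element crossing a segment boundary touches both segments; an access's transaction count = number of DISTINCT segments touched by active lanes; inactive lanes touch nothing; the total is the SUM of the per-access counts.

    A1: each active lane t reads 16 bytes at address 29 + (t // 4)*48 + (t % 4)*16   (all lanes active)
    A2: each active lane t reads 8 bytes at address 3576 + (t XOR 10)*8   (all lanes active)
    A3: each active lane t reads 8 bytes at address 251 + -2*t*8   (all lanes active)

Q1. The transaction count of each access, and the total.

A1: 8 transactions
A2: 5 transactions
A3: 9 transactions

Answer: 8,5,9; total 22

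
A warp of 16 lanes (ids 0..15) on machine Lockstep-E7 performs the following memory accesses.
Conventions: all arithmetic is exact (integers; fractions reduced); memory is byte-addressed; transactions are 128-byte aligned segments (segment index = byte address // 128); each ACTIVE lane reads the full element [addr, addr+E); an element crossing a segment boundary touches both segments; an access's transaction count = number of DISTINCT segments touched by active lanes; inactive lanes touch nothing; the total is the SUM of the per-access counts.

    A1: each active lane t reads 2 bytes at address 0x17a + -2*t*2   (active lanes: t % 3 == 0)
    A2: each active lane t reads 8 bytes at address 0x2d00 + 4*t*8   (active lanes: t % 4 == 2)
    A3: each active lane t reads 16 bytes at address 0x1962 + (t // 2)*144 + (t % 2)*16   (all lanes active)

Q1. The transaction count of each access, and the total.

A1: 1 transaction
A2: 4 transactions
A3: 9 transactions

Answer: 1,4,9; total 14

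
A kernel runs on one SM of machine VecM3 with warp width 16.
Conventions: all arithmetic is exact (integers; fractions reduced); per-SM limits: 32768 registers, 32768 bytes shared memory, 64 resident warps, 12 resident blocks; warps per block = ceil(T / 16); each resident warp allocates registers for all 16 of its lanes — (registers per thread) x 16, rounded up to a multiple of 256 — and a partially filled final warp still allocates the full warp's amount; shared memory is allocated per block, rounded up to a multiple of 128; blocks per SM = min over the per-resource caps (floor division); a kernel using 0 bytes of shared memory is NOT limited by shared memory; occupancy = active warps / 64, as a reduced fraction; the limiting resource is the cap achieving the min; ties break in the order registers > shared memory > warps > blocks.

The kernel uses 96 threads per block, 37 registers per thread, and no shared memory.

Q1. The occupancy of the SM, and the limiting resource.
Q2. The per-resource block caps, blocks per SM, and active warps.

Answer: occupancy 21/32, limited by registers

registers: 7 blocks
shared memory: no limit (kernel uses none)
warps: 10 blocks
blocks: 12 blocks

Answer: 7 blocks, 42 active warps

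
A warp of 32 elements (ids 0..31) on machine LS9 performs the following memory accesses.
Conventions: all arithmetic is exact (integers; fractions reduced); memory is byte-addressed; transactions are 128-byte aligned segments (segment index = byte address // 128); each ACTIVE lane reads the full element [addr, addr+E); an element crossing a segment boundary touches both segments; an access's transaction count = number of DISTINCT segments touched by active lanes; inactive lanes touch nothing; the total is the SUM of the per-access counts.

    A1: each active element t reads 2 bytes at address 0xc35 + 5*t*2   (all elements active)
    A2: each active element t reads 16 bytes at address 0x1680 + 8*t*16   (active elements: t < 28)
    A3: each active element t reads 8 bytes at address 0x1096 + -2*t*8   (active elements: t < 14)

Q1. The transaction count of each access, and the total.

A1: 3 transactions
A2: 28 transactions
A3: 3 transactions

Answer: 3,28,3; total 34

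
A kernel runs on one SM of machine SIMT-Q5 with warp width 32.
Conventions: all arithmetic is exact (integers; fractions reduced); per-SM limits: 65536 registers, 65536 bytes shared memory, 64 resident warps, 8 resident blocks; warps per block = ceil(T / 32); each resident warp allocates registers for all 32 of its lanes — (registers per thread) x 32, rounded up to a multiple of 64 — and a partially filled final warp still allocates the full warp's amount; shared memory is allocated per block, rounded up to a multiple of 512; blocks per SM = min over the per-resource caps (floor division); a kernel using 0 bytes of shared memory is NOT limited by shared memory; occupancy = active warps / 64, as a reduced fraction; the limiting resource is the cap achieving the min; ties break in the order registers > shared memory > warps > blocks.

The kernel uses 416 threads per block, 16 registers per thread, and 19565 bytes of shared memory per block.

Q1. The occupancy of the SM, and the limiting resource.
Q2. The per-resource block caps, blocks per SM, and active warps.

Answer: occupancy 39/64, limited by shared memory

registers: 9 blocks
shared memory: 3 blocks
warps: 4 blocks
blocks: 8 blocks

Answer: 3 blocks, 39 active warps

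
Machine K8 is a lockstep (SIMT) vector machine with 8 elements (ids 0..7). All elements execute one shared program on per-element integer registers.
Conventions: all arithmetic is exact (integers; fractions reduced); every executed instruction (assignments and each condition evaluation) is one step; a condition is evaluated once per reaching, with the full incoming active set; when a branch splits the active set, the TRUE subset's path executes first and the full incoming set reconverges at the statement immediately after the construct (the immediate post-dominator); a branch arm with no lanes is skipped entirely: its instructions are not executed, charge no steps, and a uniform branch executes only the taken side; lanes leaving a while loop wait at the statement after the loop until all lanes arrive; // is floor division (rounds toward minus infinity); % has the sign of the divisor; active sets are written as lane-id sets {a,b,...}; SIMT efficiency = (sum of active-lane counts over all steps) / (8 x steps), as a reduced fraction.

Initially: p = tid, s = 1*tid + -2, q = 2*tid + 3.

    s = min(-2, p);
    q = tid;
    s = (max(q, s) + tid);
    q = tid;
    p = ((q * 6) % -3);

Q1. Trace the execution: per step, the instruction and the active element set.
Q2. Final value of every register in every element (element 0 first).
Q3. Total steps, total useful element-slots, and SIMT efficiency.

step 0: s <- min(-2, p)              {0,1,2,3,4,5,6,7}
step 1: q <- tid                     {0,1,2,3,4,5,6,7}
step 2: s <- (max(q, s) + tid)       {0,1,2,3,4,5,6,7}
step 3: q <- tid                     {0,1,2,3,4,5,6,7}
step 4: p <- ((q * 6) % -3)          {0,1,2,3,4,5,6,7}

Answer: 5 steps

p: 0,0,0,0,0,0,0,0
s: 0,2,4,6,8,10,12,14
q: 0,1,2,3,4,5,6,7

steps = 5; useful = 40; efficiency = 40/40 = 1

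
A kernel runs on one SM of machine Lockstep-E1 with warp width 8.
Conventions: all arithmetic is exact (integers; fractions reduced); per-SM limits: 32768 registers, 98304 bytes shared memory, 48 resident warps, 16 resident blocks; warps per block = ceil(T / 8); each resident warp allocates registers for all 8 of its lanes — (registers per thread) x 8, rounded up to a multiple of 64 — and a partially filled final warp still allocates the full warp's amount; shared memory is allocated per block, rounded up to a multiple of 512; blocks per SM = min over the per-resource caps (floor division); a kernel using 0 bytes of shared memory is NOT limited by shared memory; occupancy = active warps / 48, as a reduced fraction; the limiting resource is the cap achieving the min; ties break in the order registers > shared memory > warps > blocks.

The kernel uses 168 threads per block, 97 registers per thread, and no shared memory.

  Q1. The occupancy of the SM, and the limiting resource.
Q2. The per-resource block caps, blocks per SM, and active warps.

Answer: occupancy 7/16, limited by registers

registers: 1 block
shared memory: no limit (kernel uses none)
warps: 2 blocks
blocks: 16 blocks

Answer: 1 block, 21 active warps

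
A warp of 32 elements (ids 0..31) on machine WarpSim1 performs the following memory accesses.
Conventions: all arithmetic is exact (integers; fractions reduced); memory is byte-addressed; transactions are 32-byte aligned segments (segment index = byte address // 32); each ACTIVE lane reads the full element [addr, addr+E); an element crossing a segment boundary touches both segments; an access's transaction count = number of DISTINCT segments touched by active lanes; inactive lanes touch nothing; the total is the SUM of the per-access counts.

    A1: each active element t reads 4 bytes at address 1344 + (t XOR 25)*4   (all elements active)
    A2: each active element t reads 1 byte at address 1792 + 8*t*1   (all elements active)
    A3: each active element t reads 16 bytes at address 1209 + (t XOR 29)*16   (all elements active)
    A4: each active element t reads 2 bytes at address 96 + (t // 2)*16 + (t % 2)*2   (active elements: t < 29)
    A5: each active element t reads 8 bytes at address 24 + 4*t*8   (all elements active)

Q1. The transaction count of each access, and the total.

A1: 4 transactions
A2: 8 transactions
A3: 17 transactions
A4: 8 transactions
A5: 32 transactions

Answer: 4,8,17,8,32; total 69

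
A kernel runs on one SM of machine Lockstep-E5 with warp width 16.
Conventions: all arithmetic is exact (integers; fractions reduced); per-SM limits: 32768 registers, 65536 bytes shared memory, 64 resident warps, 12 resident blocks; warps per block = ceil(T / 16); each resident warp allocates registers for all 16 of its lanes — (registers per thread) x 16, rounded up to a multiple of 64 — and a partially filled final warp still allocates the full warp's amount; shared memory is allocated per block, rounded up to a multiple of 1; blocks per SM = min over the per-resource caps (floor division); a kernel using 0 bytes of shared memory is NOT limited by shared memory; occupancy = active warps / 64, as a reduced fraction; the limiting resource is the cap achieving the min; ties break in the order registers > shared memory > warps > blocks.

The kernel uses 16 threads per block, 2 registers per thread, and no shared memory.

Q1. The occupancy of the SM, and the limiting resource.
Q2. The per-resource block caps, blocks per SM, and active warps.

Answer: occupancy 3/16, limited by blocks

registers: 512 blocks
shared memory: no limit (kernel uses none)
warps: 64 blocks
blocks: 12 blocks

Answer: 12 blocks, 12 active warps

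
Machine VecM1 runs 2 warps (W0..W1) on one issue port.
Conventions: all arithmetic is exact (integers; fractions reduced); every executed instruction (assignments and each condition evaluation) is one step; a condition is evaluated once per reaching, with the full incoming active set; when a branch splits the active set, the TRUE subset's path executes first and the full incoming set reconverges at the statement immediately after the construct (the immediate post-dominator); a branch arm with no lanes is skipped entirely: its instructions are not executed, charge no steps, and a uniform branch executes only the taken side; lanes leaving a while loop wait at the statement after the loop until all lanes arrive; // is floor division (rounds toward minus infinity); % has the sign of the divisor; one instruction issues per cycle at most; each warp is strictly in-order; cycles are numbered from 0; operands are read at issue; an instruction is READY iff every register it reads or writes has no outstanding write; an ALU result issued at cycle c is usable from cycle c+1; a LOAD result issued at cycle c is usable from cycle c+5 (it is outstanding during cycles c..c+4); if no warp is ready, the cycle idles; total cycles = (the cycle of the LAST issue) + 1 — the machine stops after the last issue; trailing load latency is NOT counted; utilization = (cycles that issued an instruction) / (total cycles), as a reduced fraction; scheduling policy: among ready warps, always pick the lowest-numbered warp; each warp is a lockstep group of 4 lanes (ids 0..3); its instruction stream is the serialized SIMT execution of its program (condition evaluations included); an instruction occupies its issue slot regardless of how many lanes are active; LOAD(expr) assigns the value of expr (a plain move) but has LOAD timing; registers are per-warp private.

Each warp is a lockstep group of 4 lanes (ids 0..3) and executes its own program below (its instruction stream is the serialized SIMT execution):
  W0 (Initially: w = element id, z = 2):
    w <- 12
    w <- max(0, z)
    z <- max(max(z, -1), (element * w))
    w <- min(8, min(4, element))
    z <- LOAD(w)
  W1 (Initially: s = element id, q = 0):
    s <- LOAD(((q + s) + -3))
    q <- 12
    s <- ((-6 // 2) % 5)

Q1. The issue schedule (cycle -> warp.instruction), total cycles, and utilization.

cycle 0: W0.I0
cycle 1: W0.I1
cycle 2: W0.I2
cycle 3: W0.I3
cycle 4: W0.I4
cycle 5: W1.I0
cycle 6: W1.I1
cycle 7: idle
cycle 8: idle
cycle 9: idle
cycle 10: W1.I2

Answer: 11 cycles, utilization 8/11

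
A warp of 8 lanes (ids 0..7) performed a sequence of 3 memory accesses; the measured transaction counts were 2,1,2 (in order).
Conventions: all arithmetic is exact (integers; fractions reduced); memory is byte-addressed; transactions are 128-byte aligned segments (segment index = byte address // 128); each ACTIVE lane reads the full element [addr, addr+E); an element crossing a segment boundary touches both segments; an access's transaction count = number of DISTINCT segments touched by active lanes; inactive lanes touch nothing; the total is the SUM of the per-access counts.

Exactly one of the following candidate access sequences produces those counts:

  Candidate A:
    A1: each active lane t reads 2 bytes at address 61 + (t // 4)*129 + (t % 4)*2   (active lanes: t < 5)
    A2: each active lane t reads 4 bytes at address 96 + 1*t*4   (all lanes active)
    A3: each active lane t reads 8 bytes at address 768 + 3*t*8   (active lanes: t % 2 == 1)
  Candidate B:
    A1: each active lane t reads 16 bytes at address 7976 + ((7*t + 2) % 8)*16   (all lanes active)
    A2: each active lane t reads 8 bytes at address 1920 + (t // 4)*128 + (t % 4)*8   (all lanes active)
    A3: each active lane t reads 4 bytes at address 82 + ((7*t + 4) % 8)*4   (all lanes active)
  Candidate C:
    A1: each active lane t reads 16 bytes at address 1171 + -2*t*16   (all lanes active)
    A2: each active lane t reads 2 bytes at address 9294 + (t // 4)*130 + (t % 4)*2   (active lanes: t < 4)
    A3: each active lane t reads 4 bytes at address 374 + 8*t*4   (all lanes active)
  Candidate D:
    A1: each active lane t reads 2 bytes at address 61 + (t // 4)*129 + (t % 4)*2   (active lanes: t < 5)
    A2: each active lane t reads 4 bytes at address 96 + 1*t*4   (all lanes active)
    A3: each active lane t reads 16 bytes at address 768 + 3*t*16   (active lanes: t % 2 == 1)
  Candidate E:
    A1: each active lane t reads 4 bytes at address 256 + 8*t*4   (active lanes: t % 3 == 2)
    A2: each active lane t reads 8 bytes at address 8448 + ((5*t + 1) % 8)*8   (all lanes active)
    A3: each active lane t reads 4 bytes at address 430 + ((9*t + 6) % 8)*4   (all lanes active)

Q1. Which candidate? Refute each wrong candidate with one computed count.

B: A2 gives 2 transactions, not 1
C: A1 gives 3 transactions, not 2
D: A3 gives 3 transactions, not 2
E: A3 gives 1 transaction, not 2
A: all counts match (2,1,2)

Answer: A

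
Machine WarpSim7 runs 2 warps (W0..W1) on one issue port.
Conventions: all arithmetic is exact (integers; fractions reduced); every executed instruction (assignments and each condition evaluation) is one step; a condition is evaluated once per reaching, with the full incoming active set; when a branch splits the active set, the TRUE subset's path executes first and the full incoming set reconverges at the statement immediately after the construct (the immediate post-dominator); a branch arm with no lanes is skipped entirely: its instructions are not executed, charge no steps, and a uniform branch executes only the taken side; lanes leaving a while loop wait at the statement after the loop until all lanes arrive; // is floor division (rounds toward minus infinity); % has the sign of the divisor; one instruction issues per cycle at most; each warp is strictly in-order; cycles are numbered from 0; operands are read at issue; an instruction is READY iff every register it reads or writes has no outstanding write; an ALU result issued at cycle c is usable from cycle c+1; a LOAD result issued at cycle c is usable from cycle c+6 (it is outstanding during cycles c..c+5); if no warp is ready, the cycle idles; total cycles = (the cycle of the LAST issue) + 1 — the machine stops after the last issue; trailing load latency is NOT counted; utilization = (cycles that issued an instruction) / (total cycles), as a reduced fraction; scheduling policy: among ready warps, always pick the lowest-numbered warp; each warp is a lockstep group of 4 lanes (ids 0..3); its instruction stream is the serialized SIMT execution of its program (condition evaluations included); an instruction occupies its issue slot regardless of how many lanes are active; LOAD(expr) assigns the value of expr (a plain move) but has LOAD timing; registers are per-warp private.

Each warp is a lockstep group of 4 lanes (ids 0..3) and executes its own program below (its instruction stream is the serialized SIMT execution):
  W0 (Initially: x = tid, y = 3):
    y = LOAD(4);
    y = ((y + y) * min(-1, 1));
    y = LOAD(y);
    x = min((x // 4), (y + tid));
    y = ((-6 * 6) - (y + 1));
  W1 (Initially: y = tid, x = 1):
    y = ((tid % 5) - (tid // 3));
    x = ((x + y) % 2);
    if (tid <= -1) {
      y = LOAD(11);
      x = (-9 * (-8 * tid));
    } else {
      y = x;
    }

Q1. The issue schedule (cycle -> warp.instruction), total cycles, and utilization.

cycle 0: W0.I0
cycle 1: W1.I0
cycle 2: W1.I1
cycle 3: W1.I2
cycle 4: W1.I3
cycle 5: idle
cycle 6: W0.I1
cycle 7: W0.I2
cycle 8: idle
cycle 9: idle
cycle 10: idle
cycle 11: idle
cycle 12: idle
cycle 13: W0.I3
cycle 14: W0.I4

Answer: 15 cycles, utilization 3/5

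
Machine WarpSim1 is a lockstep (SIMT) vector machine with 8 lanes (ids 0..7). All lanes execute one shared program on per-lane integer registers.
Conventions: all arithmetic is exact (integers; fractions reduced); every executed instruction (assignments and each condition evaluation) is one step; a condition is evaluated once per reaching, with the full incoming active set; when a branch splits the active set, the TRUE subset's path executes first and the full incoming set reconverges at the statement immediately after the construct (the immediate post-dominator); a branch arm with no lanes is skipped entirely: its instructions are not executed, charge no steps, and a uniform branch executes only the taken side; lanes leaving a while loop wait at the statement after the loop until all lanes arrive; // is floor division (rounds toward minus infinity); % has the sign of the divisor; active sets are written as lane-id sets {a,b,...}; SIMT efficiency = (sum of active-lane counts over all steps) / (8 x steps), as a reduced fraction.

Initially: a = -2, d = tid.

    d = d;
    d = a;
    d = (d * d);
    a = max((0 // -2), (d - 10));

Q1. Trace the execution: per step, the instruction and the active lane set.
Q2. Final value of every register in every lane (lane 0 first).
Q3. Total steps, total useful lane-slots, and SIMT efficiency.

step 0: d <- d                       {0,1,2,3,4,5,6,7}
step 1: d <- a                       {0,1,2,3,4,5,6,7}
step 2: d <- (d * d)                 {0,1,2,3,4,5,6,7}
step 3: a <- max((0 // -2), (d - 10)) {0,1,2,3,4,5,6,7}

Answer: 4 steps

a: 0,0,0,0,0,0,0,0
d: 4,4,4,4,4,4,4,4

steps = 4; useful = 32; efficiency = 32/32 = 1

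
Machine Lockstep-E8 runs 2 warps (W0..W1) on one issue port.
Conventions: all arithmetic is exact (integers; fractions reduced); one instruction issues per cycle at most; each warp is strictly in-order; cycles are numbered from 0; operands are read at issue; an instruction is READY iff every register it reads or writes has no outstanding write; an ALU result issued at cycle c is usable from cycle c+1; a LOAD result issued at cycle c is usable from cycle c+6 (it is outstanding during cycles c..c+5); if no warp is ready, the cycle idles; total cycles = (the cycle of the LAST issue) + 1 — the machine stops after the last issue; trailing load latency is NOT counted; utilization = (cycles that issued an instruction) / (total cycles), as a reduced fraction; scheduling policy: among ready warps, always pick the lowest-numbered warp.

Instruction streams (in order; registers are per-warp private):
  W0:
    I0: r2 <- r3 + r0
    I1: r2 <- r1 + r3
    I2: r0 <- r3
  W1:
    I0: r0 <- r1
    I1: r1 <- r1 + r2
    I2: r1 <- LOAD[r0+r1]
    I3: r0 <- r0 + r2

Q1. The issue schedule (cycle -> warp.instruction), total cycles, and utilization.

cycle 0: W0.I0
cycle 1: W0.I1
cycle 2: W0.I2
cycle 3: W1.I0
cycle 4: W1.I1
cycle 5: W1.I2
cycle 6: W1.I3

Answer: 7 cycles, utilization 1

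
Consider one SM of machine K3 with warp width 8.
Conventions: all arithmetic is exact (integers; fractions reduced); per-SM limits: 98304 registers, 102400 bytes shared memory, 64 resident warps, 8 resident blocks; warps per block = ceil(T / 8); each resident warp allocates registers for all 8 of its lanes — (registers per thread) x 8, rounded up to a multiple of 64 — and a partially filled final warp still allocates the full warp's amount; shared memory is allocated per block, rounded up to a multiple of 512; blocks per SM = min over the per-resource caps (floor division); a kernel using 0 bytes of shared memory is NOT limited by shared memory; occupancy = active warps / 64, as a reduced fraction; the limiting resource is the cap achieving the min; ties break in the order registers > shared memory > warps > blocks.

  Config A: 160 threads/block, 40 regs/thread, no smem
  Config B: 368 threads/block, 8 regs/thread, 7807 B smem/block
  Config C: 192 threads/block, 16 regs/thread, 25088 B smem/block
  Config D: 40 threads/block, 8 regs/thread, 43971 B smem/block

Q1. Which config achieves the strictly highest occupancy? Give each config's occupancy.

occupancies: A 15/16, B 23/32, C 3/4, D 5/32

Answer: A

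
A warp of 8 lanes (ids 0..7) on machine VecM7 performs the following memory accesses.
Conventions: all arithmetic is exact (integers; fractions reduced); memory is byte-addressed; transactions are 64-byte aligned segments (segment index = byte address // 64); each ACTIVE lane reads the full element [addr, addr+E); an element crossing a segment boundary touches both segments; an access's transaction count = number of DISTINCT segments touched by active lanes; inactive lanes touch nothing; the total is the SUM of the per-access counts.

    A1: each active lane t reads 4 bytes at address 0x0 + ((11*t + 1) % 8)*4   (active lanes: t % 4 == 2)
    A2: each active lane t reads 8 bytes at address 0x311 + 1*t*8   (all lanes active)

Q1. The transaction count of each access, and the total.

A1: 1 transaction
A2: 2 transactions

Answer: 1,2; total 3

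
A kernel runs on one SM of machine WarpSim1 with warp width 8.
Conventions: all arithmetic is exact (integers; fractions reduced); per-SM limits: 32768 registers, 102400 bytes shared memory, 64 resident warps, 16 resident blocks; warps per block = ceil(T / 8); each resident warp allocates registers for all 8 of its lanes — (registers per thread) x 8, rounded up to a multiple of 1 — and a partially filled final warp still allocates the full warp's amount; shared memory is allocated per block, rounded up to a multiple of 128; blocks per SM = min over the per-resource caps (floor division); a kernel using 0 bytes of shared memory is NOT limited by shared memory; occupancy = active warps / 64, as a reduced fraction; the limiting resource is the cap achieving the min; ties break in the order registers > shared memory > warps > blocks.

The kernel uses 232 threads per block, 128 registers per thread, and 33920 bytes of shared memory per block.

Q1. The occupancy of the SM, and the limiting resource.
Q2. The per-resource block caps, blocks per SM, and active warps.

Answer: occupancy 29/64, limited by registers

registers: 1 block
shared memory: 3 blocks
warps: 2 blocks
blocks: 16 blocks

Answer: 1 block, 29 active warps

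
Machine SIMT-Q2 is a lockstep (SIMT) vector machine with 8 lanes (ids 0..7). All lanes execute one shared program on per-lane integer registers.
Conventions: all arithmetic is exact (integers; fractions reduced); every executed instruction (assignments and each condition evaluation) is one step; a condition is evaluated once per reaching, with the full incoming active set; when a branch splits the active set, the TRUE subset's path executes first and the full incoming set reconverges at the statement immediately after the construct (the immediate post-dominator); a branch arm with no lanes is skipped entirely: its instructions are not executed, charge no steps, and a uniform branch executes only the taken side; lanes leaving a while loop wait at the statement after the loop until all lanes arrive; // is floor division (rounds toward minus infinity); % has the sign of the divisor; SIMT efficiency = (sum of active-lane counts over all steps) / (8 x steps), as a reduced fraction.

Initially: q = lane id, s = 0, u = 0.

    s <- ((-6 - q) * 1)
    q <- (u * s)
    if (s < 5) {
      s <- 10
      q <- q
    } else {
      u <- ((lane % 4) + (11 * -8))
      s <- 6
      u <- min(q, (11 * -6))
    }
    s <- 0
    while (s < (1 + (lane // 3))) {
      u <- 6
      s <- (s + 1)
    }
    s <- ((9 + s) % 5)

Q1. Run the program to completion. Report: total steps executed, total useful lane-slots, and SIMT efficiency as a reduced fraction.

Answer: 17 steps, 109 useful, 109/136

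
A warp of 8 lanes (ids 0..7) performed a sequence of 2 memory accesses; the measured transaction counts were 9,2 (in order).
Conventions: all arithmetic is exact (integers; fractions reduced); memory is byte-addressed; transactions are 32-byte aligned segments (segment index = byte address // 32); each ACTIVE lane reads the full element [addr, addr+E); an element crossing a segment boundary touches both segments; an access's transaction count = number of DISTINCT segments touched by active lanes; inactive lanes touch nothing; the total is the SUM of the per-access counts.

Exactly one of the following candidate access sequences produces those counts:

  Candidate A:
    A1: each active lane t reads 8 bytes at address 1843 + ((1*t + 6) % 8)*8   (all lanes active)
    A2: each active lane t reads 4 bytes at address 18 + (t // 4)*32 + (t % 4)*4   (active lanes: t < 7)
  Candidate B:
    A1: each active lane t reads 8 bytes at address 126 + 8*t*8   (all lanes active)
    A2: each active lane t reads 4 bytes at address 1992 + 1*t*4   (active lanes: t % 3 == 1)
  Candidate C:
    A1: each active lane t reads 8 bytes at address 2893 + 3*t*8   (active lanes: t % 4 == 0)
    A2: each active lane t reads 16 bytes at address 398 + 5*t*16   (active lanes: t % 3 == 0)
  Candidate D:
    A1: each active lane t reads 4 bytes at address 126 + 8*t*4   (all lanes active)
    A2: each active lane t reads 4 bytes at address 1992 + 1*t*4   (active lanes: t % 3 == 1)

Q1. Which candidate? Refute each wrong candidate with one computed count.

A: A1 gives 3 transactions, not 9
B: A1 gives 16 transactions, not 9
C: A1 gives 2 transactions, not 9
D: all counts match (9,2)

Answer: D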